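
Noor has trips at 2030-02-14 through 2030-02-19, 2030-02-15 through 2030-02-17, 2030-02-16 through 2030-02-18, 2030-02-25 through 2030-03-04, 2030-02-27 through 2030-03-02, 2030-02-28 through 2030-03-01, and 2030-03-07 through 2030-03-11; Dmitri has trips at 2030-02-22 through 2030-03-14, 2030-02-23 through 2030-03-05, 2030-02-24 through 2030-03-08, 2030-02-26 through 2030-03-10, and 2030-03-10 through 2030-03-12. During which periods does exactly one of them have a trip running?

Merge the first list: 2030-02-14 through 2030-02-19, 2030-02-25 through 2030-03-04, 2030-03-07 through 2030-03-11.
Merge the second list: 2030-02-22 through 2030-03-14.
Only in the first: 2030-02-14 through 2030-02-19.
Only in the second: 2030-02-22 through 2030-02-24, 2030-03-05 through 2030-03-06, 2030-03-12 through 2030-03-14.
Together these are the periods covered by exactly one.

2030-02-14 through 2030-02-19, 2030-02-22 through 2030-02-24, 2030-03-05 through 2030-03-06, 2030-03-12 through 2030-03-14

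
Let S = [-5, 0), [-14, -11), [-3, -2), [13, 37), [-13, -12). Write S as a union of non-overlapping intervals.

[-14, -11) ∪ [-5, 0) ∪ [13, 37)

Sort by start: [-14, -11), [-13, -12), [-5, 0), [-3, -2), [13, 37).
[-13, -12) overlaps/touches [-14, -11) → extend to [-14, -11).
[-5, 0) is disjoint → start new block.
[-3, -2) overlaps/touches [-5, 0) → extend to [-5, 0).
[13, 37) is disjoint → start new block.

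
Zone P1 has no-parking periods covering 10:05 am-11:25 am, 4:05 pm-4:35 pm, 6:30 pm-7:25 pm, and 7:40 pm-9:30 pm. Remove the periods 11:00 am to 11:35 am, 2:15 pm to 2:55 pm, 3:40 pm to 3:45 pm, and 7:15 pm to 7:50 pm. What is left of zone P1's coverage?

10:05 am–11:00 am, 4:05 pm–4:35 pm, 6:30 pm–7:15 pm, 7:50 pm–9:30 pm

10:05 am–11:25 am with B removed leaves 10:05 am–11:00 am.
4:05 pm–4:35 pm is untouched.
6:30 pm–7:25 pm with B removed leaves 6:30 pm–7:15 pm.
7:40 pm–9:30 pm with B removed leaves 7:50 pm–9:30 pm.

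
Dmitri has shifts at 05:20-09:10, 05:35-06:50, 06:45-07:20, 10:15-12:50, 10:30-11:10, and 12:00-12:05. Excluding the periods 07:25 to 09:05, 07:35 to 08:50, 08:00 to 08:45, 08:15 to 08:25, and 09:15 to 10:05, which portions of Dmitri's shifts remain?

05:20-07:25, 09:05-09:10, 10:15-12:50

A, merged: 05:20-09:10, 10:15-12:50.
B, merged: 07:25-09:05, 09:15-10:05.
05:20-09:10 with B removed leaves 05:20-07:25, 09:05-09:10.
10:15-12:50 is untouched.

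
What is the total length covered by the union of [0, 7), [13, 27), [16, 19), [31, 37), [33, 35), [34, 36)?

27

Merged: [0, 7), [13, 27), [31, 37).
Lengths: 7 + 14 + 6 = 27.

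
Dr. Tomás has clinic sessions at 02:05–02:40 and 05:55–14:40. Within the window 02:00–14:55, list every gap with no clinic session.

After merging, the occupied span is 02:05–02:40, 05:55–14:40.
Complement within 02:00–14:55: 02:00–02:05, 02:40–05:55, 14:40–14:55.

02:00–02:05, 02:40–05:55, 14:40–14:55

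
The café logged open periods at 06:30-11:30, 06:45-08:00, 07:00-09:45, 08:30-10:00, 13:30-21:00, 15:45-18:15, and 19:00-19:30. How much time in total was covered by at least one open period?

Merged: 06:30–11:30, 13:30–21:00.
Lengths: 5 h + 7 h 30 min = 12 h 30 min.

12 h 30 min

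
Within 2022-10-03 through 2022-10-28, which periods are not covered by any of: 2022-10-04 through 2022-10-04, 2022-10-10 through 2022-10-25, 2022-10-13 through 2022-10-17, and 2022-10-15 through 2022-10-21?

2022-10-03 through 2022-10-03, 2022-10-05 through 2022-10-09, 2022-10-26 through 2022-10-28

After merging, the occupied span is 2022-10-04 through 2022-10-04, 2022-10-10 through 2022-10-25.
Gaps within 2022-10-03 through 2022-10-28: 2022-10-03 through 2022-10-03, 2022-10-05 through 2022-10-09, 2022-10-26 through 2022-10-28.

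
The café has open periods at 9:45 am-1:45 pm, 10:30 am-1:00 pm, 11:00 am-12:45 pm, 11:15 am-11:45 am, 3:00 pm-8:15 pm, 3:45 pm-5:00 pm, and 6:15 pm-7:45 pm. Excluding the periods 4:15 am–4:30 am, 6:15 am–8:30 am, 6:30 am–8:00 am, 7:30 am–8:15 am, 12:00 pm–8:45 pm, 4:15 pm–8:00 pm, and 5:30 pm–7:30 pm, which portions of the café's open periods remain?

9:45 am–12:00 pm

First set merges to 9:45 am–1:45 pm, 3:00 pm–8:15 pm.
Second set merges to 4:15 am–4:30 am, 6:15 am–8:30 am, 12:00 pm–8:45 pm.
9:45 am–1:45 pm minus B → 9:45 am–12:00 pm.
3:00 pm–8:15 pm: fully covered by B → removed.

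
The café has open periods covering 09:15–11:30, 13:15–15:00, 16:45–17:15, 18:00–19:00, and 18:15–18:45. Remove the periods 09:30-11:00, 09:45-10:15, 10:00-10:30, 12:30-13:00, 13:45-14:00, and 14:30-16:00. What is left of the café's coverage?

09:15–09:30, 11:00–11:30, 13:15–13:45, 14:00–14:30, 16:45–17:15, 18:00–19:00

A, merged: 09:15–11:30, 13:15–15:00, 16:45–17:15, 18:00–19:00.
B, merged: 09:30–11:00, 12:30–13:00, 13:45–14:00, 14:30–16:00.
09:15–11:30 with B removed leaves 09:15–09:30, 11:00–11:30.
13:15–15:00 with B removed leaves 13:15–13:45, 14:00–14:30.
16:45–17:15 is untouched.
18:00–19:00 is untouched.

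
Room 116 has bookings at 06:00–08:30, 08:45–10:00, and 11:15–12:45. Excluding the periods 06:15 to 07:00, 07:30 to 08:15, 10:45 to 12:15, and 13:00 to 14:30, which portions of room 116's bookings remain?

06:00-06:15, 07:00-07:30, 08:15-08:30, 08:45-10:00, 12:15-12:45

06:00-08:30 \ B = 06:00-06:15, 07:00-07:30, 08:15-08:30.
08:45-10:00: nothing removed.
11:15-12:45 \ B = 12:15-12:45.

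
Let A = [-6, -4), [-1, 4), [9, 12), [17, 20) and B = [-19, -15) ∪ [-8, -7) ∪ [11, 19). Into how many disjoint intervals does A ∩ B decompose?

2

A ∩ B = [11, 12), [17, 19).
That is 2 disjoint pieces.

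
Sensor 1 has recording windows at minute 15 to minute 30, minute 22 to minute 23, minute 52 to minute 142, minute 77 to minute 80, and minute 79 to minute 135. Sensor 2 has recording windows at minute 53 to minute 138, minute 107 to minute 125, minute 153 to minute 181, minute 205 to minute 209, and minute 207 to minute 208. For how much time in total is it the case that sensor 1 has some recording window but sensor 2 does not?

First set merges to minute 15 to minute 30, minute 52 to minute 142.
Second set merges to minute 53 to minute 138, minute 153 to minute 181, minute 205 to minute 209.
A \ B = minute 15 to minute 30, minute 52 to minute 53, minute 138 to minute 142.
Total: 15 minutes + 1 minute + 4 minutes = 20 minutes.

20 minutes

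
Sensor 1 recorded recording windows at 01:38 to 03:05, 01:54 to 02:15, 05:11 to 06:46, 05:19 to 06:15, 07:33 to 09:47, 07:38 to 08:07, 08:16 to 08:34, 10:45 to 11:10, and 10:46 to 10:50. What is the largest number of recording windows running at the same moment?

Walk the sorted start/end points keeping a running depth.
The depth first hits 2 at 01:54.

2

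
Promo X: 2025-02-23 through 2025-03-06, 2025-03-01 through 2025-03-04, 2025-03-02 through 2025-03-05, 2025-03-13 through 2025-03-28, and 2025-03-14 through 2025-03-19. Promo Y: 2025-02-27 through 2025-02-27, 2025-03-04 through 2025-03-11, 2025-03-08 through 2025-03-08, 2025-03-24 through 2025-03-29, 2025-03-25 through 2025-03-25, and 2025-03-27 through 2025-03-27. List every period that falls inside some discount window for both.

Merge the first list: 2025-02-23 through 2025-03-06, 2025-03-13 through 2025-03-28.
Merge the second list: 2025-02-27 through 2025-02-27, 2025-03-04 through 2025-03-11, 2025-03-24 through 2025-03-29.
2025-02-23 through 2025-03-06 meets the second set on 2025-02-27 through 2025-02-27, 2025-03-04 through 2025-03-06.
2025-03-13 through 2025-03-28 meets the second set on 2025-03-24 through 2025-03-28.

2025-02-27 through 2025-02-27, 2025-03-04 through 2025-03-06, 2025-03-24 through 2025-03-28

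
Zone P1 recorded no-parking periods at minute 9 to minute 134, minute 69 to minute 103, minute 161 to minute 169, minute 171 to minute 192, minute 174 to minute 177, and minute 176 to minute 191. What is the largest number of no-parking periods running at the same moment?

At minute 176, 3 of the intervals are simultaneously active.
No point has more.

3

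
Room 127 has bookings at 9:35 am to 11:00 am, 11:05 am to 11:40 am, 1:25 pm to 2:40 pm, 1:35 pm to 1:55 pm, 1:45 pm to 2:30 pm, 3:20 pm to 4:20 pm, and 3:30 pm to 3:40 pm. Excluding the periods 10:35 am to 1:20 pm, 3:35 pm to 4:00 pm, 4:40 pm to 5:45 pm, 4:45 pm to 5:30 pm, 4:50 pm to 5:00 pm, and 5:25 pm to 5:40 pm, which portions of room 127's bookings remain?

9:35 am-10:35 am, 1:25 pm-2:40 pm, 3:20 pm-3:35 pm, 4:00 pm-4:20 pm

Merge the first list: 9:35 am-11:00 am, 11:05 am-11:40 am, 1:25 pm-2:40 pm, 3:20 pm-4:20 pm.
Merge the second list: 10:35 am-1:20 pm, 3:35 pm-4:00 pm, 4:40 pm-5:45 pm.
9:35 am-11:00 am minus B → 9:35 am-10:35 am.
11:05 am-11:40 am: fully covered by B → removed.
1:25 pm-2:40 pm: no B overlap → unchanged.
3:20 pm-4:20 pm minus B → 3:20 pm-3:35 pm, 4:00 pm-4:20 pm.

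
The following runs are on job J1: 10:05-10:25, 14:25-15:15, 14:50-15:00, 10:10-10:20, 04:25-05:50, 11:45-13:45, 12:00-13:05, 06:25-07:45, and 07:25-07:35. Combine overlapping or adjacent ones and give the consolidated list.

04:25–05:50, 06:25–07:45, 10:05–10:25, 11:45–13:45, 14:25–15:15

Sort by start: 04:25–05:50, 06:25–07:45, 07:25–07:35, 10:05–10:25, 10:10–10:20, 11:45–13:45, 12:00–13:05, 14:25–15:15, 14:50–15:00.
06:25–07:45 is disjoint → start new block.
07:25–07:35 overlaps/touches 06:25–07:45 → extend to 06:25–07:45.
10:05–10:25 is disjoint → start new block.
10:10–10:20 overlaps/touches 10:05–10:25 → extend to 10:05–10:25.
11:45–13:45 is disjoint → start new block.
12:00–13:05 overlaps/touches 11:45–13:45 → extend to 11:45–13:45.
14:25–15:15 is disjoint → start new block.
14:50–15:00 overlaps/touches 14:25–15:15 → extend to 14:25–15:15.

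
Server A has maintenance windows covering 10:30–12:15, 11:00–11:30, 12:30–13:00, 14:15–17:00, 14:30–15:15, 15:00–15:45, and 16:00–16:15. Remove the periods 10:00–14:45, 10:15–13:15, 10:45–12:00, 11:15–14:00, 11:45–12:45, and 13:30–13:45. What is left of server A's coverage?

14:45-17:00

Merge the first list: 10:30-12:15, 12:30-13:00, 14:15-17:00.
Merge the second list: 10:00-14:45.
10:30-12:15: entirely removed.
12:30-13:00: entirely removed.
14:15-17:00 \ B = 14:45-17:00.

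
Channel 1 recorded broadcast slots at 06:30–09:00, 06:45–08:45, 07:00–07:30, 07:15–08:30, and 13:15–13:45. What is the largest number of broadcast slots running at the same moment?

Walk the sorted start/end points keeping a running depth.
The depth first hits 4 at 07:15.

4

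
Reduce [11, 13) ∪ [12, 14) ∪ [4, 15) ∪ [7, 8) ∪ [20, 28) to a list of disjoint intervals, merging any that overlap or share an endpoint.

Sort by start: [4, 15), [7, 8), [11, 13), [12, 14), [20, 28).
[7, 8) overlaps/touches [4, 15) → extend to [4, 15).
[11, 13) overlaps/touches [4, 15) → extend to [4, 15).
[12, 14) overlaps/touches [4, 15) → extend to [4, 15).
[20, 28) is disjoint → start new block.

[4, 15) ∪ [20, 28)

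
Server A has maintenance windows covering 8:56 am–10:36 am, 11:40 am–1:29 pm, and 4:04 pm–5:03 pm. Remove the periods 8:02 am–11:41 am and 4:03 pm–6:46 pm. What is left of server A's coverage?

11:41 am–1:29 pm

8:56 am–10:36 am: fully covered by B → removed.
11:40 am–1:29 pm minus B → 11:41 am–1:29 pm.
4:04 pm–5:03 pm: fully covered by B → removed.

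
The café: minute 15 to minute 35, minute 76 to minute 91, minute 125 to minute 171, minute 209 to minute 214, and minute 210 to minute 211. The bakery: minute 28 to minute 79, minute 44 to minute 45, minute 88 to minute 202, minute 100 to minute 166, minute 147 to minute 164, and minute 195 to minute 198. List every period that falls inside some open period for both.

A, merged: minute 15 to minute 35, minute 76 to minute 91, minute 125 to minute 171, minute 209 to minute 214.
B, merged: minute 28 to minute 79, minute 88 to minute 202.
minute 15 to minute 35 overlaps B on minute 28 to minute 35.
minute 76 to minute 91 overlaps B on minute 76 to minute 79, minute 88 to minute 91.
minute 125 to minute 171 overlaps B on minute 125 to minute 171.
minute 209 to minute 214 falls entirely outside B.

minute 28 to minute 35, minute 76 to minute 79, minute 88 to minute 91, minute 125 to minute 171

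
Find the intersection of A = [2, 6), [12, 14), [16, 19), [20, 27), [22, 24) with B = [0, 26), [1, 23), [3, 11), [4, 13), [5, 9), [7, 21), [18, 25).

[2, 6) ∪ [12, 14) ∪ [16, 19) ∪ [20, 26)

Merge the first list: [2, 6), [12, 14), [16, 19), [20, 27).
Merge the second list: [0, 26).
[2, 6) ∩ B → [2, 6).
[12, 14) ∩ B → [12, 14).
[16, 19) ∩ B → [16, 19).
[20, 27) ∩ B → [20, 26).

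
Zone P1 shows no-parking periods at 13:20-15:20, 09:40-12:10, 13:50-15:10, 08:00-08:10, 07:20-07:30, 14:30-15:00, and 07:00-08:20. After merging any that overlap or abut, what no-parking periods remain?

Sort by start: 07:00–08:20, 07:20–07:30, 08:00–08:10, 09:40–12:10, 13:20–15:20, 13:50–15:10, 14:30–15:00.
07:20–07:30 overlaps/touches 07:00–08:20 → extend to 07:00–08:20.
08:00–08:10 overlaps/touches 07:00–08:20 → extend to 07:00–08:20.
09:40–12:10 is disjoint → start new block.
13:20–15:20 is disjoint → start new block.
13:50–15:10 overlaps/touches 13:20–15:20 → extend to 13:20–15:20.
14:30–15:00 overlaps/touches 13:20–15:20 → extend to 13:20–15:20.

07:00–08:20, 09:40–12:10, 13:20–15:20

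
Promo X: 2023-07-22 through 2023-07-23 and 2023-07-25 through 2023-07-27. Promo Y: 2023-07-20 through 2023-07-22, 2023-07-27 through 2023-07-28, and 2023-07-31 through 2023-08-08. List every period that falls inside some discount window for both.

2023-07-22 through 2023-07-22, 2023-07-27 through 2023-07-27

2023-07-22 through 2023-07-23 overlaps B on 2023-07-22 through 2023-07-22.
2023-07-25 through 2023-07-27 overlaps B on 2023-07-27 through 2023-07-27.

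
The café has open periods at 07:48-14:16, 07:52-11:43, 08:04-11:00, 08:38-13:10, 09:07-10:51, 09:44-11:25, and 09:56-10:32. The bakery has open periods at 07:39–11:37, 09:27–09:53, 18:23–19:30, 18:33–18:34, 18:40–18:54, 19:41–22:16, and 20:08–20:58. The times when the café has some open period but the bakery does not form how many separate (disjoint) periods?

1

A, merged: 07:48–14:16.
B, merged: 07:39–11:37, 18:23–19:30, 19:41–22:16.
A \ B = 11:37–14:16.
That is 1 disjoint piece.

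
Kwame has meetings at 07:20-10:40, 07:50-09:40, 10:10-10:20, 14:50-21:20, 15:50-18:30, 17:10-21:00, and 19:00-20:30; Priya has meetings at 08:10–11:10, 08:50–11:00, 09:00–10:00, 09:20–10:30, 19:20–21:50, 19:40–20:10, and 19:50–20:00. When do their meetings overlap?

A, merged: 07:20–10:40, 14:50–21:20.
B, merged: 08:10–11:10, 19:20–21:50.
07:20–10:40 meets the second set on 08:10–10:40.
14:50–21:20 meets the second set on 19:20–21:20.

08:10–10:40, 19:20–21:20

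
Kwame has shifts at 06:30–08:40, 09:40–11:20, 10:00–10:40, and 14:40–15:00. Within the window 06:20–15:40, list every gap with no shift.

06:20-06:30, 08:40-09:40, 11:20-14:40, 15:00-15:40

Covered (merged): 06:30-08:40, 09:40-11:20, 14:40-15:00.
Uncovered inside 06:20-15:40: 06:20-06:30, 08:40-09:40, 11:20-14:40, 15:00-15:40.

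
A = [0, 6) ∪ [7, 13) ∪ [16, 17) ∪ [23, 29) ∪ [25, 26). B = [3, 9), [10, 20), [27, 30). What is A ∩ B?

A, merged: [0, 6), [7, 13), [16, 17), [23, 29).
[0, 6) ∩ B → [3, 6).
[7, 13) ∩ B → [7, 9), [10, 13).
[16, 17) ∩ B → [16, 17).
[23, 29) ∩ B → [27, 29).

[3, 6) ∪ [7, 9) ∪ [10, 13) ∪ [16, 17) ∪ [27, 29)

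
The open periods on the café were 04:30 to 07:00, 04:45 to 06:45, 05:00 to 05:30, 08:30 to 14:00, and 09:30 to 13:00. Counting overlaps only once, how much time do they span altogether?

8 h

Merged: 04:30–07:00, 08:30–14:00.
Lengths: 2 h 30 min + 5 h 30 min = 8 h.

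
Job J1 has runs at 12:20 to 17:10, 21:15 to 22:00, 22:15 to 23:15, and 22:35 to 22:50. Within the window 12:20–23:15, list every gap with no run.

After merging, the occupied span is 12:20–17:10, 21:15–22:00, 22:15–23:15.
Uncovered inside 12:20–23:15: 17:10–21:15, 22:00–22:15.

17:10–21:15, 22:00–22:15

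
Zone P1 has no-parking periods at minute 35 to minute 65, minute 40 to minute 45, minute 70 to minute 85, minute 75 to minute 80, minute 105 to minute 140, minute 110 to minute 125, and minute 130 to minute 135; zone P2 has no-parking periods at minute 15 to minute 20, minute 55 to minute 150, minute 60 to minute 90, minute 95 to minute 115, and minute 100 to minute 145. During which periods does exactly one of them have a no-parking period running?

minute 15 to minute 20, minute 35 to minute 55, minute 65 to minute 70, minute 85 to minute 105, minute 140 to minute 150

A, merged: minute 35 to minute 65, minute 70 to minute 85, minute 105 to minute 140.
B, merged: minute 15 to minute 20, minute 55 to minute 150.
A but not B: minute 35 to minute 55.
B but not A: minute 15 to minute 20, minute 65 to minute 70, minute 85 to minute 105, minute 140 to minute 150.
Combining gives A △ B.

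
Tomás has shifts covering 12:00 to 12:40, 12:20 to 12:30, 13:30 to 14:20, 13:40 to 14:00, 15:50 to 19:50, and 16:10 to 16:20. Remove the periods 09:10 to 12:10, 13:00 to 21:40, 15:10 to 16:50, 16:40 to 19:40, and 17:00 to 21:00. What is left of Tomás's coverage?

12:10-12:40

Merge the first list: 12:00-12:40, 13:30-14:20, 15:50-19:50.
Merge the second list: 09:10-12:10, 13:00-21:40.
12:00-12:40 minus B → 12:10-12:40.
13:30-14:20: fully covered by B → removed.
15:50-19:50: fully covered by B → removed.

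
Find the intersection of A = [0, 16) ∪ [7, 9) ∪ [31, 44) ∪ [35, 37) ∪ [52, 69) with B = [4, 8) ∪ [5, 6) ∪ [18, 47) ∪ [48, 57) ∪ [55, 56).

[4, 8) ∪ [31, 44) ∪ [52, 57)

Merge the first list: [0, 16), [31, 44), [52, 69).
Merge the second list: [4, 8), [18, 47), [48, 57).
[0, 16) ∩ B → [4, 8).
[31, 44) ∩ B → [31, 44).
[52, 69) ∩ B → [52, 57).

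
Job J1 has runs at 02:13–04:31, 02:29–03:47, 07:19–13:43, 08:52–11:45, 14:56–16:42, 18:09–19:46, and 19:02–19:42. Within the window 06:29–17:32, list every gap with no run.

After merging, the occupied span is 02:13–04:31, 07:19–13:43, 14:56–16:42, 18:09–19:46.
Uncovered inside 06:29–17:32: 06:29–07:19, 13:43–14:56, 16:42–17:32.

06:29–07:19, 13:43–14:56, 16:42–17:32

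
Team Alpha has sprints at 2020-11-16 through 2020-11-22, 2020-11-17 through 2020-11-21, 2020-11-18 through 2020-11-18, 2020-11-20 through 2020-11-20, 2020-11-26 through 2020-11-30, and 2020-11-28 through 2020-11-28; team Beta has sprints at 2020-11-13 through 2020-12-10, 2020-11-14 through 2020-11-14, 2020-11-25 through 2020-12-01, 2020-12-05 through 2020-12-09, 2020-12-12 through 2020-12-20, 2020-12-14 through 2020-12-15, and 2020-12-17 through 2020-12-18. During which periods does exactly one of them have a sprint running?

Merge the first list: 2020-11-16 through 2020-11-22, 2020-11-26 through 2020-11-30.
Merge the second list: 2020-11-13 through 2020-12-10, 2020-12-12 through 2020-12-20.
Only in the first: none.
Only in the second: 2020-11-13 through 2020-11-15, 2020-11-23 through 2020-11-25, 2020-12-01 through 2020-12-10, 2020-12-12 through 2020-12-20.
Together these are the periods covered by exactly one.

2020-11-13 through 2020-11-15, 2020-11-23 through 2020-11-25, 2020-12-01 through 2020-12-10, 2020-12-12 through 2020-12-20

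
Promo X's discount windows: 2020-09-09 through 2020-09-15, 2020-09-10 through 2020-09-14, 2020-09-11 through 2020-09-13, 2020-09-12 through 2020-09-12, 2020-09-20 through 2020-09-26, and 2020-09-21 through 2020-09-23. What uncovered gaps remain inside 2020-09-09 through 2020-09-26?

2020-09-16 through 2020-09-19

Covered (merged): 2020-09-09 through 2020-09-15, 2020-09-20 through 2020-09-26.
Gaps within 2020-09-09 through 2020-09-26: 2020-09-16 through 2020-09-19.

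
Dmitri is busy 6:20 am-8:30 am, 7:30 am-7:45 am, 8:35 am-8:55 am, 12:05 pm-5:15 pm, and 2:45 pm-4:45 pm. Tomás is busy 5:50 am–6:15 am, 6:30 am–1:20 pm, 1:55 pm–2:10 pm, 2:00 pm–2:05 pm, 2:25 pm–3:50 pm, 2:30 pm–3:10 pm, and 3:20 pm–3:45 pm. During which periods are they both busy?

A, merged: 6:20 am–8:30 am, 8:35 am–8:55 am, 12:05 pm–5:15 pm.
B, merged: 5:50 am–6:15 am, 6:30 am–1:20 pm, 1:55 pm–2:10 pm, 2:25 pm–3:50 pm.
6:20 am–8:30 am meets the second set on 6:30 am–8:30 am.
8:35 am–8:55 am meets the second set on 8:35 am–8:55 am.
12:05 pm–5:15 pm meets the second set on 12:05 pm–1:20 pm, 1:55 pm–2:10 pm, 2:25 pm–3:50 pm.

6:30 am–8:30 am, 8:35 am–8:55 am, 12:05 pm–1:20 pm, 1:55 pm–2:10 pm, 2:25 pm–3:50 pm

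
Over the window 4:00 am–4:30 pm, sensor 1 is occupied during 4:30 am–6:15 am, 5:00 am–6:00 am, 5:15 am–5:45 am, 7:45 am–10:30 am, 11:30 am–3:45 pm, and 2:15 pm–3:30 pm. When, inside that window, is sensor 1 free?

After merging, the occupied span is 4:30 am–6:15 am, 7:45 am–10:30 am, 11:30 am–3:45 pm.
Gaps within 4:00 am–4:30 pm: 4:00 am–4:30 am, 6:15 am–7:45 am, 10:30 am–11:30 am, 3:45 pm–4:30 pm.

4:00 am–4:30 am, 6:15 am–7:45 am, 10:30 am–11:30 am, 3:45 pm–4:30 pm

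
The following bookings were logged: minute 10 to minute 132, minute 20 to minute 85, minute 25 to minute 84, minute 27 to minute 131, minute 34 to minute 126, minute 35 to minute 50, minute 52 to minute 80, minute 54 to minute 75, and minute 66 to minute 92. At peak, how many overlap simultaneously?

8

Walk the sorted start/end points keeping a running depth.
The depth first hits 8 at minute 66.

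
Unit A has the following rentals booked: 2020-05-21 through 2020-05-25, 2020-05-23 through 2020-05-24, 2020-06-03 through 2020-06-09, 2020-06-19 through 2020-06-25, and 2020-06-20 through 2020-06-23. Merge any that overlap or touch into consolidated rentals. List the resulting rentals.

2020-05-21 through 2020-05-25, 2020-06-03 through 2020-06-09, 2020-06-19 through 2020-06-25

2020-05-23 through 2020-05-24 overlaps/touches 2020-05-21 through 2020-05-25 → extend to 2020-05-21 through 2020-05-25.
2020-06-03 through 2020-06-09 is disjoint → start new block.
2020-06-19 through 2020-06-25 is disjoint → start new block.
2020-06-20 through 2020-06-23 overlaps/touches 2020-06-19 through 2020-06-25 → extend to 2020-06-19 through 2020-06-25.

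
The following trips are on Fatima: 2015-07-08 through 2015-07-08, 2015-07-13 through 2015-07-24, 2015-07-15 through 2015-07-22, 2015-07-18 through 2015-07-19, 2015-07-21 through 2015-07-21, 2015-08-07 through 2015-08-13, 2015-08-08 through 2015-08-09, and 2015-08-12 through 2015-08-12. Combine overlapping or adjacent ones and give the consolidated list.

2015-07-08 through 2015-07-08, 2015-07-13 through 2015-07-24, 2015-08-07 through 2015-08-13

2015-07-13 through 2015-07-24 is disjoint → start new block.
2015-07-15 through 2015-07-22 overlaps/touches 2015-07-13 through 2015-07-24 → extend to 2015-07-13 through 2015-07-24.
2015-07-18 through 2015-07-19 overlaps/touches 2015-07-13 through 2015-07-24 → extend to 2015-07-13 through 2015-07-24.
2015-07-21 through 2015-07-21 overlaps/touches 2015-07-13 through 2015-07-24 → extend to 2015-07-13 through 2015-07-24.
2015-08-07 through 2015-08-13 is disjoint → start new block.
2015-08-08 through 2015-08-09 overlaps/touches 2015-08-07 through 2015-08-13 → extend to 2015-08-07 through 2015-08-13.
2015-08-12 through 2015-08-12 overlaps/touches 2015-08-07 through 2015-08-13 → extend to 2015-08-07 through 2015-08-13.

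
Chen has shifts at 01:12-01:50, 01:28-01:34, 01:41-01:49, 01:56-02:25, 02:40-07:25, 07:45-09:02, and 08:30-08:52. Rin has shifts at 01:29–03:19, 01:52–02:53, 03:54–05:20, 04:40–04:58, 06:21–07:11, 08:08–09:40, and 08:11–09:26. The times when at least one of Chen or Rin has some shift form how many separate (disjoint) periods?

First set merges to 01:12-01:50, 01:56-02:25, 02:40-07:25, 07:45-09:02.
Second set merges to 01:29-03:19, 03:54-05:20, 06:21-07:11, 08:08-09:40.
A ∪ B = 01:12-07:25, 07:45-09:40.
That is 2 disjoint pieces.

2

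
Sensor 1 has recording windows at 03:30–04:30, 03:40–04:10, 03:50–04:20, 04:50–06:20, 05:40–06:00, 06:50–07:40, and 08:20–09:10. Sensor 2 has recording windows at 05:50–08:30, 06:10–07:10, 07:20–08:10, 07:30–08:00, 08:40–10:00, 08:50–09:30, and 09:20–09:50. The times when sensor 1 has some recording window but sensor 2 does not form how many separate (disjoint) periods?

3

First set merges to 03:30–04:30, 04:50–06:20, 06:50–07:40, 08:20–09:10.
Second set merges to 05:50–08:30, 08:40–10:00.
A \ B = 03:30–04:30, 04:50–05:50, 08:30–08:40.
That is 3 disjoint pieces.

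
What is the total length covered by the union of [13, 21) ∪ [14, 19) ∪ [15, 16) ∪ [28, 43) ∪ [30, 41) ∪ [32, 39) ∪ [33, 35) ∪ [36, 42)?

23

Merged: [13, 21), [28, 43).
Lengths: 8 + 15 = 23.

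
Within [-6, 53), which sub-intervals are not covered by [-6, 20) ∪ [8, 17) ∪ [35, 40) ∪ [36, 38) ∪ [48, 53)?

Covered (merged): [-6, 20), [35, 40), [48, 53).
Complement within [-6, 53): [20, 35), [40, 48).

[20, 35) ∪ [40, 48)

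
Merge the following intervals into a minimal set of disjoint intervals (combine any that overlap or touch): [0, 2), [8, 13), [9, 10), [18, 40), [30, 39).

[0, 2) ∪ [8, 13) ∪ [18, 40)

[8, 13) is disjoint → start new block.
[9, 10) overlaps/touches [8, 13) → extend to [8, 13).
[18, 40) is disjoint → start new block.
[30, 39) overlaps/touches [18, 40) → extend to [18, 40).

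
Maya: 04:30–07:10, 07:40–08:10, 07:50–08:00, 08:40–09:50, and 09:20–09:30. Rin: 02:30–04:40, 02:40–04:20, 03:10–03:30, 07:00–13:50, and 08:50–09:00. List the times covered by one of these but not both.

02:30–04:30, 04:40–07:00, 07:10–07:40, 08:10–08:40, 09:50–13:50

Merge the first list: 04:30–07:10, 07:40–08:10, 08:40–09:50.
Merge the second list: 02:30–04:40, 07:00–13:50.
Only in the first: 04:40–07:00.
Only in the second: 02:30–04:30, 07:10–07:40, 08:10–08:40, 09:50–13:50.
Together these are the periods covered by exactly one.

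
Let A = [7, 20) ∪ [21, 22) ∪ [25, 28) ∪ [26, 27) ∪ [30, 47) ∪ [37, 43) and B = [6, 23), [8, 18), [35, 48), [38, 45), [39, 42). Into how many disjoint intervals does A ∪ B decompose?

A, merged: [7, 20), [21, 22), [25, 28), [30, 47).
B, merged: [6, 23), [35, 48).
A ∪ B = [6, 23), [25, 28), [30, 48).
That is 3 disjoint pieces.

3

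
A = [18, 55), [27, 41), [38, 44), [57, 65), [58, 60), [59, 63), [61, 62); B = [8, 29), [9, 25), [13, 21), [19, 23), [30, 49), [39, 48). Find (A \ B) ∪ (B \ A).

A, merged: [18, 55), [57, 65).
B, merged: [8, 29), [30, 49).
A \ B = [29, 30), [49, 55), [57, 65).
B \ A = [8, 18).
Union of the two gives the symmetric difference.

[8, 18) ∪ [29, 30) ∪ [49, 55) ∪ [57, 65)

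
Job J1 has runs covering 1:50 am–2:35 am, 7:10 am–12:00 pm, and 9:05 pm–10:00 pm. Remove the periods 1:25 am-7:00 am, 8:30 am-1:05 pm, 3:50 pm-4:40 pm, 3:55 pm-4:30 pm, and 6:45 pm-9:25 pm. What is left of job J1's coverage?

B, merged: 1:25 am–7:00 am, 8:30 am–1:05 pm, 3:50 pm–4:40 pm, 6:45 pm–9:25 pm.
1:50 am–2:35 am lies entirely inside B → drops out.
7:10 am–12:00 pm with B removed leaves 7:10 am–8:30 am.
9:05 pm–10:00 pm with B removed leaves 9:25 pm–10:00 pm.

7:10 am–8:30 am, 9:25 pm–10:00 pm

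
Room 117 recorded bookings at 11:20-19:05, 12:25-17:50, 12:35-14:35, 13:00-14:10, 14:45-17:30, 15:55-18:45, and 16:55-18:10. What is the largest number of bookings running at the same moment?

5

Walk the sorted start/end points keeping a running depth.
The depth first hits 5 at 16:55.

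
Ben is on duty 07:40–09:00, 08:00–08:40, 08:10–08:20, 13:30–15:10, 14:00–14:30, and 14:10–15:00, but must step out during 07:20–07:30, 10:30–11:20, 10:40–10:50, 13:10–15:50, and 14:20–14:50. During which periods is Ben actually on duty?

Merge the first list: 07:40–09:00, 13:30–15:10.
Merge the second list: 07:20–07:30, 10:30–11:20, 13:10–15:50.
07:40–09:00: nothing removed.
13:30–15:10: entirely removed.

07:40–09:00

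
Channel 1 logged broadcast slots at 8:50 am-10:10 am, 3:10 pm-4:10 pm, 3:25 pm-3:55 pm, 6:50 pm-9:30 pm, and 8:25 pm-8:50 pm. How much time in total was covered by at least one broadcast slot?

Merged: 8:50 am–10:10 am, 3:10 pm–4:10 pm, 6:50 pm–9:30 pm.
Lengths: 1 h 20 min + 1 h + 2 h 40 min = 5 h.

5 h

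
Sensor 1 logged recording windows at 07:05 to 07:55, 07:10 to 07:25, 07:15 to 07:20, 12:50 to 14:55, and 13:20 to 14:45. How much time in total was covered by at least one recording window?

Merged: 07:05–07:55, 12:50–14:55.
Lengths: 50 min + 2 h 5 min = 2 h 55 min.

2 h 55 min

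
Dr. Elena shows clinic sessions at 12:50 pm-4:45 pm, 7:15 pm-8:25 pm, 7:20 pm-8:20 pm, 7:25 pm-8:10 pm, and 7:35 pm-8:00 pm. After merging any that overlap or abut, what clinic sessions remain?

12:50 pm–4:45 pm, 7:15 pm–8:25 pm

7:15 pm–8:25 pm is disjoint → start new block.
7:20 pm–8:20 pm overlaps/touches 7:15 pm–8:25 pm → extend to 7:15 pm–8:25 pm.
7:25 pm–8:10 pm overlaps/touches 7:15 pm–8:25 pm → extend to 7:15 pm–8:25 pm.
7:35 pm–8:00 pm overlaps/touches 7:15 pm–8:25 pm → extend to 7:15 pm–8:25 pm.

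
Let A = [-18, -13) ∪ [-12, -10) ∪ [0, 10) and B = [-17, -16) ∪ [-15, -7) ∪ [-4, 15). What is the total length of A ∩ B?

15

A ∩ B = [-17, -16), [-15, -13), [-12, -10), [0, 10).
Total: 1 + 2 + 2 + 10 = 15.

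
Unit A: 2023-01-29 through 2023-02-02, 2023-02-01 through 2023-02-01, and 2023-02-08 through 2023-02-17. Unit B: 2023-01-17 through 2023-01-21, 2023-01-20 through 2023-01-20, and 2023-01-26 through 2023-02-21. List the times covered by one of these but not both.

2023-01-17 through 2023-01-21, 2023-01-26 through 2023-01-28, 2023-02-03 through 2023-02-07, 2023-02-18 through 2023-02-21

A, merged: 2023-01-29 through 2023-02-02, 2023-02-08 through 2023-02-17.
B, merged: 2023-01-17 through 2023-01-21, 2023-01-26 through 2023-02-21.
A but not B: none.
B but not A: 2023-01-17 through 2023-01-21, 2023-01-26 through 2023-01-28, 2023-02-03 through 2023-02-07, 2023-02-18 through 2023-02-21.
Combining gives A △ B.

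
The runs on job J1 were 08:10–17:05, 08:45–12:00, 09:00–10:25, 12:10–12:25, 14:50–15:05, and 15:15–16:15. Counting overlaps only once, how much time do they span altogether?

Merged: 08:10–17:05.
Length: 8 h 55 min.

8 h 55 min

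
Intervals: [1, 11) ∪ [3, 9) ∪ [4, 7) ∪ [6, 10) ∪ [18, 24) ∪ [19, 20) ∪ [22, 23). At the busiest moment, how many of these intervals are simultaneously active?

4

Sweep endpoints in order; track running count of active intervals.
Peak of 4 reached at 6.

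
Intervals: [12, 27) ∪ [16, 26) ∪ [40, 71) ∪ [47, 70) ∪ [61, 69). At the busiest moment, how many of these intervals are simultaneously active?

3

Sweep endpoints in order; track running count of active intervals.
Peak of 3 reached at 61.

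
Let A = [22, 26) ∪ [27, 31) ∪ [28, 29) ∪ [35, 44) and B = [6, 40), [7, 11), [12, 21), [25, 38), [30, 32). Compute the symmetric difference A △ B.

[6, 22) ∪ [26, 27) ∪ [31, 35) ∪ [40, 44)

A, merged: [22, 26), [27, 31), [35, 44).
B, merged: [6, 40).
A but not B: [40, 44).
B but not A: [6, 22), [26, 27), [31, 35).
Combining gives A △ B.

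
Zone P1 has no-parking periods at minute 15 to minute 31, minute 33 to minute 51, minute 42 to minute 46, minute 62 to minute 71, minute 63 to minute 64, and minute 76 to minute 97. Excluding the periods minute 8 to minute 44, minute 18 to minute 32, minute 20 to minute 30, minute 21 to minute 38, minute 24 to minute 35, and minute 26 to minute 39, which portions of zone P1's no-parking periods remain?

minute 44 to minute 51, minute 62 to minute 71, minute 76 to minute 97

Merge the first list: minute 15 to minute 31, minute 33 to minute 51, minute 62 to minute 71, minute 76 to minute 97.
Merge the second list: minute 8 to minute 44.
minute 15 to minute 31 lies entirely inside B → drops out.
minute 33 to minute 51 with B removed leaves minute 44 to minute 51.
minute 62 to minute 71 is untouched.
minute 76 to minute 97 is untouched.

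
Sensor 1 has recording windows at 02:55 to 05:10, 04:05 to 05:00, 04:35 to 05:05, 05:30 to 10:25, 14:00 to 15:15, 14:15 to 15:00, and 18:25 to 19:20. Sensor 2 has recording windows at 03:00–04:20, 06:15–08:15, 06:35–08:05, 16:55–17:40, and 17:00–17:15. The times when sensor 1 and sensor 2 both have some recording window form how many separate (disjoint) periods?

A, merged: 02:55–05:10, 05:30–10:25, 14:00–15:15, 18:25–19:20.
B, merged: 03:00–04:20, 06:15–08:15, 16:55–17:40.
A ∩ B = 03:00–04:20, 06:15–08:15.
That is 2 disjoint pieces.

2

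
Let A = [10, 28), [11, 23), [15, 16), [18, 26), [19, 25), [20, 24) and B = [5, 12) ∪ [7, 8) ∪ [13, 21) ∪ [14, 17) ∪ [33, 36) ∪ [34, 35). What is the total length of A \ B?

Merge the first list: [10, 28).
Merge the second list: [5, 12), [13, 21), [33, 36).
A \ B = [12, 13), [21, 28).
Total: 1 + 7 = 8.

8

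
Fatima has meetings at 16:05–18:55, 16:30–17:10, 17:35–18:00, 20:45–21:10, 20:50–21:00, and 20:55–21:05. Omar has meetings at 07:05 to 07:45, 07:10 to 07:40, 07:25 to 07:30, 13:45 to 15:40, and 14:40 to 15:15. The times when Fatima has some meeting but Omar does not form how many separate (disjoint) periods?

2

A, merged: 16:05–18:55, 20:45–21:10.
B, merged: 07:05–07:45, 13:45–15:40.
A \ B = 16:05–18:55, 20:45–21:10.
That is 2 disjoint pieces.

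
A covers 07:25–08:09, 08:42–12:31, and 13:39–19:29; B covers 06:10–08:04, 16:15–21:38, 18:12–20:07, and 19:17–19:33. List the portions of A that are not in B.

Merge the second list: 06:10–08:04, 16:15–21:38.
07:25–08:09 \ B = 08:04–08:09.
08:42–12:31: nothing removed.
13:39–19:29 \ B = 13:39–16:15.

08:04–08:09, 08:42–12:31, 13:39–16:15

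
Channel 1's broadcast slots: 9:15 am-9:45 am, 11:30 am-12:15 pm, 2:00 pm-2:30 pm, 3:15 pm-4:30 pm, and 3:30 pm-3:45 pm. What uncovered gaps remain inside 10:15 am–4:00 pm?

10:15 am–11:30 am, 12:15 pm–2:00 pm, 2:30 pm–3:15 pm

The merged coverage is 9:15 am–9:45 am, 11:30 am–12:15 pm, 2:00 pm–2:30 pm, 3:15 pm–4:30 pm.
Complement within 10:15 am–4:00 pm: 10:15 am–11:30 am, 12:15 pm–2:00 pm, 2:30 pm–3:15 pm.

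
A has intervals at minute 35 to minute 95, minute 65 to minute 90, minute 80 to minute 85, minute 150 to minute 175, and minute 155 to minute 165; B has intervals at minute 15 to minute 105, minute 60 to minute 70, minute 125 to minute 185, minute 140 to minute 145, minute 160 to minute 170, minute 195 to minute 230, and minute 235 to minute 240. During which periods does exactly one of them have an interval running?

A, merged: minute 35 to minute 95, minute 150 to minute 175.
B, merged: minute 15 to minute 105, minute 125 to minute 185, minute 195 to minute 230, minute 235 to minute 240.
A \ B = none.
B \ A = minute 15 to minute 35, minute 95 to minute 105, minute 125 to minute 150, minute 175 to minute 185, minute 195 to minute 230, minute 235 to minute 240.
Union of the two gives the symmetric difference.

minute 15 to minute 35, minute 95 to minute 105, minute 125 to minute 150, minute 175 to minute 185, minute 195 to minute 230, minute 235 to minute 240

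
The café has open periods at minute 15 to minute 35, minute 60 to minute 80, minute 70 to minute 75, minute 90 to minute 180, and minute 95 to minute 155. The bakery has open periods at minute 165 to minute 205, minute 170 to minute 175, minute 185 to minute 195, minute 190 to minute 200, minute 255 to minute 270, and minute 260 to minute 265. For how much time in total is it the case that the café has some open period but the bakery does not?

First set merges to minute 15 to minute 35, minute 60 to minute 80, minute 90 to minute 180.
Second set merges to minute 165 to minute 205, minute 255 to minute 270.
A \ B = minute 15 to minute 35, minute 60 to minute 80, minute 90 to minute 165.
Total: 20 minutes + 20 minutes + 75 minutes = 115 minutes.

115 minutes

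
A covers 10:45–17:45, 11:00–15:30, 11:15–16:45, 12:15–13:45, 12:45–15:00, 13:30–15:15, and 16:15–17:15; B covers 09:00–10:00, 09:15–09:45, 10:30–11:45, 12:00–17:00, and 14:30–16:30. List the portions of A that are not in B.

11:45–12:00, 17:00–17:45

A, merged: 10:45–17:45.
B, merged: 09:00–10:00, 10:30–11:45, 12:00–17:00.
10:45–17:45 minus B → 11:45–12:00, 17:00–17:45.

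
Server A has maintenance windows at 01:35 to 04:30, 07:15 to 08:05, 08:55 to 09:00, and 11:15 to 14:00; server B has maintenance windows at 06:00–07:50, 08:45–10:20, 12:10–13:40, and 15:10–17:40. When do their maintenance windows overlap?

01:35–04:30: no overlap with the second set.
07:15–08:05 meets the second set on 07:15–07:50.
08:55–09:00 meets the second set on 08:55–09:00.
11:15–14:00 meets the second set on 12:10–13:40.

07:15–07:50, 08:55–09:00, 12:10–13:40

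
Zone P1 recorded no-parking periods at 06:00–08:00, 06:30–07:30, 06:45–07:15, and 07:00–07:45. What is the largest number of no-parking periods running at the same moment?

Walk the sorted start/end points keeping a running depth.
The depth first hits 4 at 07:00.

4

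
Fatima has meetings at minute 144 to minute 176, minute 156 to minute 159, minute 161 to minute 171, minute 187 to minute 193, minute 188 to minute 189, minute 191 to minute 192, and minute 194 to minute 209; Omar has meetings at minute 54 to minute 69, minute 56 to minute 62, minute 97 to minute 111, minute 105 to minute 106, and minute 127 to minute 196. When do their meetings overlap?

minute 144 to minute 176, minute 187 to minute 193, minute 194 to minute 196

Merge the first list: minute 144 to minute 176, minute 187 to minute 193, minute 194 to minute 209.
Merge the second list: minute 54 to minute 69, minute 97 to minute 111, minute 127 to minute 196.
minute 144 to minute 176 ∩ B → minute 144 to minute 176.
minute 187 to minute 193 ∩ B → minute 187 to minute 193.
minute 194 to minute 209 ∩ B → minute 194 to minute 196.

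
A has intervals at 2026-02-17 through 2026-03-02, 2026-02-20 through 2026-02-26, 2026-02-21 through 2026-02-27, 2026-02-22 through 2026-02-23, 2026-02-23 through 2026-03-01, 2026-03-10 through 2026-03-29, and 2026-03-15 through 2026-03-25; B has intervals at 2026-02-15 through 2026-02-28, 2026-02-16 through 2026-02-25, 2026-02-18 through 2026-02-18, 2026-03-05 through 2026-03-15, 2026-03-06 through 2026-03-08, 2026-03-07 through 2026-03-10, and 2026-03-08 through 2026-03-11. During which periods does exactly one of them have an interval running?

2026-02-15 through 2026-02-16, 2026-03-01 through 2026-03-02, 2026-03-05 through 2026-03-09, 2026-03-16 through 2026-03-29

A, merged: 2026-02-17 through 2026-03-02, 2026-03-10 through 2026-03-29.
B, merged: 2026-02-15 through 2026-02-28, 2026-03-05 through 2026-03-15.
A \ B = 2026-03-01 through 2026-03-02, 2026-03-16 through 2026-03-29.
B \ A = 2026-02-15 through 2026-02-16, 2026-03-05 through 2026-03-09.
Union of the two gives the symmetric difference.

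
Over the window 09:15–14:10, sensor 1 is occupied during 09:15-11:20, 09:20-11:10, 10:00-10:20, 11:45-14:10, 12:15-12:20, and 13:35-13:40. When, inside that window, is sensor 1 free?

The merged coverage is 09:15-11:20, 11:45-14:10.
Complement within 09:15-14:10: 11:20-11:45.

11:20-11:45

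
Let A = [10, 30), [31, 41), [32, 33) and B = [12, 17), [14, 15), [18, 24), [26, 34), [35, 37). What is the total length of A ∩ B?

20

First set merges to [10, 30), [31, 41).
Second set merges to [12, 17), [18, 24), [26, 34), [35, 37).
A ∩ B = [12, 17), [18, 24), [26, 30), [31, 34), [35, 37).
Total: 5 + 6 + 4 + 3 + 2 = 20.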